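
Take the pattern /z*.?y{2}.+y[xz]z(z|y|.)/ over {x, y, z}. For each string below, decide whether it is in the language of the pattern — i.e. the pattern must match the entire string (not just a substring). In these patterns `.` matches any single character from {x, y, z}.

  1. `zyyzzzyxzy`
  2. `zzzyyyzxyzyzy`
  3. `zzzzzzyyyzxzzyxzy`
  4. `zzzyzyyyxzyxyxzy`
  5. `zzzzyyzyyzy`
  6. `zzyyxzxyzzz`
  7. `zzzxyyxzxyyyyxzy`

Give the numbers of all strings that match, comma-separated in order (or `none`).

1 → match
2 → no match
3 → match
4 → no match
5 → no match
6 → match
7 → match

1, 3, 6, 7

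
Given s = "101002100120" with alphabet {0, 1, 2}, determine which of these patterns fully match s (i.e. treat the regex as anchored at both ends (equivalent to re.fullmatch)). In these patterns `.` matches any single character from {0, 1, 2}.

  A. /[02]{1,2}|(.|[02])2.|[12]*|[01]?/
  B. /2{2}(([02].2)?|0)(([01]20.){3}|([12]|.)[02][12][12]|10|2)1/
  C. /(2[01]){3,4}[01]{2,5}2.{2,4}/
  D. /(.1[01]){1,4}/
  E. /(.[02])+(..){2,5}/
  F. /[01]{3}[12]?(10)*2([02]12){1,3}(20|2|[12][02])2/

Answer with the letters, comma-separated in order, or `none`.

E

A → no match
B → no match — must start with "2"
C → no match — must start with "2"
D → no match
E → match
F → no match — must end with "2"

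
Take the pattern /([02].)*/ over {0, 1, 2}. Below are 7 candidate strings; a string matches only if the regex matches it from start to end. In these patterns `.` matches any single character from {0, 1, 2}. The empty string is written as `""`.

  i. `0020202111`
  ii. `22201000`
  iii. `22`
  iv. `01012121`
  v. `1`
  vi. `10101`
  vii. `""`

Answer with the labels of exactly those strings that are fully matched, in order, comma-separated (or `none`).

iii, iv, vii

i → no match
ii → no match
iii → match
iv → match
v → no match
vi → no match
vii → match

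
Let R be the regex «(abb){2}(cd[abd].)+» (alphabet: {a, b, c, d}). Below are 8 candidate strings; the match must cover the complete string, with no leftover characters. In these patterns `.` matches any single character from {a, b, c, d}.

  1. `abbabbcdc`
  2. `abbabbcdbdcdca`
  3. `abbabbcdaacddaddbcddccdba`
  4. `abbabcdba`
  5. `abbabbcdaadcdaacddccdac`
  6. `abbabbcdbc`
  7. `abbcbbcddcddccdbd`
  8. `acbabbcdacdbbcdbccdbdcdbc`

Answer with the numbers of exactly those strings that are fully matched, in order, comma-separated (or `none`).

6

1 → no match
2 → no match
3 → no match
4 → no match
5 → no match
6 → match
7 → no match
8 → no match — must start with `abb`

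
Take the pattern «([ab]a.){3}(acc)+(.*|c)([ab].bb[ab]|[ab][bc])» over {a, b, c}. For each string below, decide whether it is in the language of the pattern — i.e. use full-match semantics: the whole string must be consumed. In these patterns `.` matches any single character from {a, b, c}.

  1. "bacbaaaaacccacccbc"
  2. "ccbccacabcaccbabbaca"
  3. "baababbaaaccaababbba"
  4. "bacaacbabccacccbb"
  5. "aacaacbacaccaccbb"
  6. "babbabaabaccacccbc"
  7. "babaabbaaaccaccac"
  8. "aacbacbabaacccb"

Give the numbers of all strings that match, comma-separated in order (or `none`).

1 → no match
2 → no match
3 → match
4 → no match
5 → match
6 → match
7 → match
8 → no match

3, 5, 6, 7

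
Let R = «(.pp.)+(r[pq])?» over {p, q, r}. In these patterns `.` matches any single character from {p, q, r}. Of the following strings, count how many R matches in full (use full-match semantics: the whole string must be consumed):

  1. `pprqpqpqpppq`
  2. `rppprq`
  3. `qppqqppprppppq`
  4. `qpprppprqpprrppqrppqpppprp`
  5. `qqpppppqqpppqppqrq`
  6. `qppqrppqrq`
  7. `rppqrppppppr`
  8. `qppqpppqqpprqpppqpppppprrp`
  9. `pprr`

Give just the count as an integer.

1 → no match
2 → match
3 → no match
4 → match
5 → no match
6 → match
7 → match
8 → match
9 → no match
Total matched: 5

5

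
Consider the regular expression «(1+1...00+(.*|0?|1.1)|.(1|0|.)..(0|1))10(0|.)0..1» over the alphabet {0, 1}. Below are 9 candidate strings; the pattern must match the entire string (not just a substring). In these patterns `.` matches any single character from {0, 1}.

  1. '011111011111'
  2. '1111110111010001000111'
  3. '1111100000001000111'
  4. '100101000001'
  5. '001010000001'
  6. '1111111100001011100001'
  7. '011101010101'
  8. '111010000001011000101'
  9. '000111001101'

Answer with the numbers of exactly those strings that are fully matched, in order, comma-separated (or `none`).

1 → no match
2 → no match
3 → match
4 → match
5 → no match
6 → no match
7 → match
8 → match
9 → no match

3, 4, 7, 8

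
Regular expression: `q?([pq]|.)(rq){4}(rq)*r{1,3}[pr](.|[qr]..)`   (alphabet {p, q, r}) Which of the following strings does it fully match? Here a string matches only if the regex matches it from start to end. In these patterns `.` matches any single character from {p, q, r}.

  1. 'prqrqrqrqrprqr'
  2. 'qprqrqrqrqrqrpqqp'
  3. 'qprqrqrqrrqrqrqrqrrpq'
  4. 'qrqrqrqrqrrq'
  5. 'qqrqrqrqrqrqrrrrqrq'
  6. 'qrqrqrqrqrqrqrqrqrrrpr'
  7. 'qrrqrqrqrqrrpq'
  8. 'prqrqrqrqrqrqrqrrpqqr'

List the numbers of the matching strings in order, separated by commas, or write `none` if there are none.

1, 2, 4, 5, 6, 7, 8

1 → match
2 → match
3 → no match
4 → match
5 → match
6 → match
7 → match
8 → match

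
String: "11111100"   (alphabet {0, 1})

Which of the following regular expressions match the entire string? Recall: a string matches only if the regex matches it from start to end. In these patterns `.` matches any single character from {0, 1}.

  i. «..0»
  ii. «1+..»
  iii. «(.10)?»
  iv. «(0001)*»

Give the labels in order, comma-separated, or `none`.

ii

i → no match
ii → match
iii → no match
iv → no match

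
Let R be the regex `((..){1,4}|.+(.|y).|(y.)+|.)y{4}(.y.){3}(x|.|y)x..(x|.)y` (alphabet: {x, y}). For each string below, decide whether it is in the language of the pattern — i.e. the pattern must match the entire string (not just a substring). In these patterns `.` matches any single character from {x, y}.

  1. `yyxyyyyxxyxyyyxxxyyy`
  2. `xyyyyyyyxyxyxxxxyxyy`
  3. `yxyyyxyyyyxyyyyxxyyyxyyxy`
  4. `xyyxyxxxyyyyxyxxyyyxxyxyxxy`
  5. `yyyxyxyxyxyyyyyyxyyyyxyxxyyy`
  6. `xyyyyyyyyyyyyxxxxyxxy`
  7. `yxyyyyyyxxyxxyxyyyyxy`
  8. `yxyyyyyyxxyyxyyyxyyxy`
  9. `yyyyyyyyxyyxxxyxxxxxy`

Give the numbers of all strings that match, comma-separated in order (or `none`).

1 → no match
2 → no match
3 → match
4 → no match
5 → no match
6 → no match
7 → no match
8 → match
9 → no match

3, 8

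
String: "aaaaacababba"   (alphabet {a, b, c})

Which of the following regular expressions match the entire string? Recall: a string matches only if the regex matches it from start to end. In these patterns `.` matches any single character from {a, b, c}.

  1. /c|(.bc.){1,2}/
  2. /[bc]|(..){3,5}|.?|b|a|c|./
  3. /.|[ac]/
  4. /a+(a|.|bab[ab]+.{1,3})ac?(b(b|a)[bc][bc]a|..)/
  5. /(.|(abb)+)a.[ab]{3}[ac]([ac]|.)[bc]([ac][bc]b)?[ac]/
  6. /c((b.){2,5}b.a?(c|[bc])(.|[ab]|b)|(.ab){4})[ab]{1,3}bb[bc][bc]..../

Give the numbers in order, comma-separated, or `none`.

1 → no match
2 → no match
3 → no match
4 → match
5 → no match
6 → no match — must start with "c"

4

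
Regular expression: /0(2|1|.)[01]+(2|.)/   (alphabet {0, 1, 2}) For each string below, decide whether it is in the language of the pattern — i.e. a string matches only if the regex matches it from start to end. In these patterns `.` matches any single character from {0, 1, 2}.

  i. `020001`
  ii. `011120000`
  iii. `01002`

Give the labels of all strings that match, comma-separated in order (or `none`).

i, iii

i. `020001` → match
ii. `011120000` → no match
iii. `01002` → match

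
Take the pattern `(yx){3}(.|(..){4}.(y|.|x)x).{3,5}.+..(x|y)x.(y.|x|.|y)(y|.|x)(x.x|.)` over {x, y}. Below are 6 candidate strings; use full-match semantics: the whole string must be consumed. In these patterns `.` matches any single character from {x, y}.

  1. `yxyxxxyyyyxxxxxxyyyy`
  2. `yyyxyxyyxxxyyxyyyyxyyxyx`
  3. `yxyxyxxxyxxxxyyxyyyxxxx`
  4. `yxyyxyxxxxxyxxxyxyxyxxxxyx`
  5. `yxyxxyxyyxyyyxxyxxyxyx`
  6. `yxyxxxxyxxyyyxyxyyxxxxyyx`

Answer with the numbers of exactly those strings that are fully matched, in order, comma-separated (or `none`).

1 → no match
2 → no match — must start with `yx`
3 → match
4 → no match
5 → no match
6 → no match

3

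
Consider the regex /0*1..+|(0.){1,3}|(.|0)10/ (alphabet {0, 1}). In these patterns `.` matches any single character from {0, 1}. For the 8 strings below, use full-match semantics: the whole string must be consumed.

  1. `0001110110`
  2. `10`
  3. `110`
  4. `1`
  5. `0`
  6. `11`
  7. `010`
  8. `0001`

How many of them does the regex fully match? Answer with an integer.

1. `0001110110` → match
2. `10` → no match
3. `110` → match
4. `1` → no match
5. `0` → no match
6. `11` → no match
7. `010` → match
8. `0001` → match
Total matched: 4

4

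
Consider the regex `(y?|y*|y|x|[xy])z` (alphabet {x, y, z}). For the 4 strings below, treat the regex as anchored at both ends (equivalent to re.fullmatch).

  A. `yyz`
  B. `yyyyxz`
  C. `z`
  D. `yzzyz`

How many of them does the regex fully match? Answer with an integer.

A → match
B → no match
C → match
D → no match
Total matched: 2

2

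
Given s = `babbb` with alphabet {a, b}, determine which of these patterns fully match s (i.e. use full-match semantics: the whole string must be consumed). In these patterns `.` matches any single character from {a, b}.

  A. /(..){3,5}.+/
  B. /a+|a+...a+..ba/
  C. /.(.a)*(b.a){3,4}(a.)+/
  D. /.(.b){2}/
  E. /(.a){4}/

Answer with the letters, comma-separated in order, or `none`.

A → no match
B → no match — must start with `a`
C → no match
D → match
E → no match — must end with `a`

D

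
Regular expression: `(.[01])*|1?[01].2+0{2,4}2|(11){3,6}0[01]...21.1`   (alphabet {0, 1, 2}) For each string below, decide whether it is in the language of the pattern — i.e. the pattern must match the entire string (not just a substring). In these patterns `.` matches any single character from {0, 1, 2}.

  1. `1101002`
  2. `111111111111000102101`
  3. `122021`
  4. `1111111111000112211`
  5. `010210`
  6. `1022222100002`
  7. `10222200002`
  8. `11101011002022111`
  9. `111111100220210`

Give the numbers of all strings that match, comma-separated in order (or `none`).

2, 7

1 → no match
2 → match
3 → no match
4 → no match
5 → no match
6 → no match
7 → match
8 → no match
9 → no match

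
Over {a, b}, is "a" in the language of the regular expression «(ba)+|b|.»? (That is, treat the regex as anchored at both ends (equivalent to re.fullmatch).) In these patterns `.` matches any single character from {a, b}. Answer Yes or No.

Yes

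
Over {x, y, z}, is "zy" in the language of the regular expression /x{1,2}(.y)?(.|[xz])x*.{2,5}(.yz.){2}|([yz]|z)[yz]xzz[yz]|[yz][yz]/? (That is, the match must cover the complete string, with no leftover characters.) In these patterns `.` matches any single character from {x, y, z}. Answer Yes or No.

Yes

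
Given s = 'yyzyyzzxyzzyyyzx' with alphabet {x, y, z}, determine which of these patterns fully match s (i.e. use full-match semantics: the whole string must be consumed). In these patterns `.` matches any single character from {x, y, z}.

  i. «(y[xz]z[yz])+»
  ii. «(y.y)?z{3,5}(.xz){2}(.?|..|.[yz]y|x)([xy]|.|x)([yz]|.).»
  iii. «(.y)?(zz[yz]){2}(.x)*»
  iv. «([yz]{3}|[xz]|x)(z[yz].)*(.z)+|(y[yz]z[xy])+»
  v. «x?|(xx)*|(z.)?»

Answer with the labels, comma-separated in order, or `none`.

i → no match
ii → no match
iii → no match
iv → match
v → no match

iv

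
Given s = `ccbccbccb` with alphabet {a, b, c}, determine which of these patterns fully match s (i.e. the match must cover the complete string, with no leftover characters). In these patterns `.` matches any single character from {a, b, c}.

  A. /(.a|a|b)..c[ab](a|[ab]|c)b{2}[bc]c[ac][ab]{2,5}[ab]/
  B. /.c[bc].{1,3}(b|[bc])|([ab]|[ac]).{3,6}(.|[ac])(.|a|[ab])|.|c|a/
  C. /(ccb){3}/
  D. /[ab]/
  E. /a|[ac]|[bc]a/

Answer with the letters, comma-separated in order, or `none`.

A → no match
B → match
C → match
D → no match
E → no match

B, C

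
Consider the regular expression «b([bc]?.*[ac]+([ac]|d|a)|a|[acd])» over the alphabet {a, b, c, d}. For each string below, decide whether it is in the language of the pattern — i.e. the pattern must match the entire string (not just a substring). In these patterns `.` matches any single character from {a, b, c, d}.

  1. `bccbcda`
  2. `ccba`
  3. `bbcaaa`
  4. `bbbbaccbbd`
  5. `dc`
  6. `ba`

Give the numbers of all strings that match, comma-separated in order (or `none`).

1 → no match
2 → no match — must start with `b`
3 → match
4 → no match
5 → no match — must start with `b`
6 → match

3, 6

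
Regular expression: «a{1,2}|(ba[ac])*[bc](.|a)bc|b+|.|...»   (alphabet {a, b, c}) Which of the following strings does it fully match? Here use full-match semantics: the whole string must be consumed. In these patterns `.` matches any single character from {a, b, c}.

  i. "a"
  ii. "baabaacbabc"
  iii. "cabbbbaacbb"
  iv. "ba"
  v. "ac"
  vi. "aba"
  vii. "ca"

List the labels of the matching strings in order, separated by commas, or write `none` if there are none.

i → match
ii → no match
iii → no match
iv → no match
v → no match
vi → match
vii → no match

i, vi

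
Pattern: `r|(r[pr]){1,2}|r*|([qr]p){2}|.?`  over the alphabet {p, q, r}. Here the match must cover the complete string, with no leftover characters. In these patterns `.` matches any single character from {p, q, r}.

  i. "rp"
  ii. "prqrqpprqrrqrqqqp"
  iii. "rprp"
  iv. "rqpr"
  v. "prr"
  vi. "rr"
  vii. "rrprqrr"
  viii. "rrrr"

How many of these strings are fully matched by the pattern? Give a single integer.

4

i → match
ii → no match
iii → match
iv → no match
v → no match
vi → match
vii → no match
viii → match
Total matched: 4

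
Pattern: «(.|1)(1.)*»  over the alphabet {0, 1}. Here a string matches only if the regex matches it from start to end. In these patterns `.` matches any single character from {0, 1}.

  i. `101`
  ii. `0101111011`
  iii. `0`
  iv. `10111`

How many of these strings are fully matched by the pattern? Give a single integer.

1

i → no match
ii → no match
iii → match
iv → no match
Total matched: 1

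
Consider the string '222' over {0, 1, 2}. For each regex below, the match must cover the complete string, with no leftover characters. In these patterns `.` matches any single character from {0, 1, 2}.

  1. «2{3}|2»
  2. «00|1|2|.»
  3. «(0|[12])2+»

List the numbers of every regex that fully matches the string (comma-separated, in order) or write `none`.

1 → match
2 → no match
3 → match

1, 3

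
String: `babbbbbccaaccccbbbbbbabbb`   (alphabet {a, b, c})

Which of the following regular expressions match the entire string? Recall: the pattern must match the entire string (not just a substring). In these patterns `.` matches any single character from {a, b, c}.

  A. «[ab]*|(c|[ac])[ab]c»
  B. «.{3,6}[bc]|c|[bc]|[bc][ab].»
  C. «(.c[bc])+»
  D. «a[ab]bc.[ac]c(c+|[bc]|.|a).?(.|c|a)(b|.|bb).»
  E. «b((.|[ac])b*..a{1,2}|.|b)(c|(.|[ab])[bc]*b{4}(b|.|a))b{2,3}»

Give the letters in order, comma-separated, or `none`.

E

A → no match
B → no match
C → no match
D → no match — must start with `a`
E → match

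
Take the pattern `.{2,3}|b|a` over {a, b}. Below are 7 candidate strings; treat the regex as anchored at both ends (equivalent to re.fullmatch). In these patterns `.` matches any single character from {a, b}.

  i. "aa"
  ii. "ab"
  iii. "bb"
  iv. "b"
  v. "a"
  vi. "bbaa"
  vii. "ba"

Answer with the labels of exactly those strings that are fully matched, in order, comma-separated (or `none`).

i → match
ii → match
iii → match
iv → match
v → match
vi → no match
vii → match

i, ii, iii, iv, v, vii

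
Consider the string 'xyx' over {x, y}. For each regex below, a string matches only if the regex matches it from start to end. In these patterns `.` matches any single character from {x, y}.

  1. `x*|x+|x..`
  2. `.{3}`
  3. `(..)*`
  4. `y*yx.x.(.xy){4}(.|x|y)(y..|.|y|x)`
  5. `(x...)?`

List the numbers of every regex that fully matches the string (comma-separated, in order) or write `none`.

1, 2

1 → match
2 → match
3 → no match
4 → no match
5 → no match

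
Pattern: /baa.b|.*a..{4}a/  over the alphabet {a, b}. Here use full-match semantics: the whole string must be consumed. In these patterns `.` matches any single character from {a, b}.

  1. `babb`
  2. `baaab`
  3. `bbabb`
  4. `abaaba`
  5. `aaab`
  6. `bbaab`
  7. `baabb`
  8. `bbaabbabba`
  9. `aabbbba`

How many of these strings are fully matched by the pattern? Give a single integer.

4

1. `babb` → no match
2. `baaab` → match
3. `bbabb` → no match
4. `abaaba` → no match
5. `aaab` → no match
6. `bbaab` → no match
7. `baabb` → match
8. `bbaabbabba` → match
9. `aabbbba` → match
Total matched: 4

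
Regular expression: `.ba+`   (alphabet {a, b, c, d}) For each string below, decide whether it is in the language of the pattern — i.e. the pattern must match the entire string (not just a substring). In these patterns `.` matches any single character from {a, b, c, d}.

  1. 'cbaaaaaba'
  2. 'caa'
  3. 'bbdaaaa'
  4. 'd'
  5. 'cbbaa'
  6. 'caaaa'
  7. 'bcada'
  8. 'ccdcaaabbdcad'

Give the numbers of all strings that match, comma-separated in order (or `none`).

1. 'cbaaaaaba' → no match
2. 'caa' → no match
3. 'bbdaaaa' → no match
4. 'd' → no match — must end with 'a'
5. 'cbbaa' → no match
6. 'caaaa' → no match
7. 'bcada' → no match
8 → no match — must end with 'a'

none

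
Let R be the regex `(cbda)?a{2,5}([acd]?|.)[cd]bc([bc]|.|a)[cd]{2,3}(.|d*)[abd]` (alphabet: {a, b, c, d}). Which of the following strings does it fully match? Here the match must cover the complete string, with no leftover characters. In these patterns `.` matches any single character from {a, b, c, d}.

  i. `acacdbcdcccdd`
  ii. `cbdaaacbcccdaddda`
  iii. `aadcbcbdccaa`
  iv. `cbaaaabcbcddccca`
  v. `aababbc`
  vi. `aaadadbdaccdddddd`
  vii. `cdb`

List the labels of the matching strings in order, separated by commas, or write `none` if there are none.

iii

i → no match
ii → no match
iii → match
iv → no match
v → no match
vi → no match
vii → no match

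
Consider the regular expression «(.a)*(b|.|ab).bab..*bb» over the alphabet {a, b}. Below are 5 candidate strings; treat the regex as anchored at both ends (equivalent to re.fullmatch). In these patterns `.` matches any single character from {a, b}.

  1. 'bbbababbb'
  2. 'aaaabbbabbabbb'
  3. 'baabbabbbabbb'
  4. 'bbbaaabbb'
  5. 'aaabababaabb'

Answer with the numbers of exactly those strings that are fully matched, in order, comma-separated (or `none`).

1 → match
2 → match
3 → match
4 → no match
5 → match

1, 2, 3, 5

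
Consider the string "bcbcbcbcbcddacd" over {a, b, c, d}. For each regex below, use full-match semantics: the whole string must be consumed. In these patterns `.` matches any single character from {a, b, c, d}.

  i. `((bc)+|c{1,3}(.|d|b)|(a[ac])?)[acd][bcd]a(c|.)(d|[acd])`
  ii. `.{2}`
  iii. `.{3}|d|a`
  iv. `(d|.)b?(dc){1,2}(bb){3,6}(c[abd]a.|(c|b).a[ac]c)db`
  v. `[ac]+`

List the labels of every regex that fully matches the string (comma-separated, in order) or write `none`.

i → match
ii → no match
iii → no match
iv → no match — must end with "db"
v → no match

i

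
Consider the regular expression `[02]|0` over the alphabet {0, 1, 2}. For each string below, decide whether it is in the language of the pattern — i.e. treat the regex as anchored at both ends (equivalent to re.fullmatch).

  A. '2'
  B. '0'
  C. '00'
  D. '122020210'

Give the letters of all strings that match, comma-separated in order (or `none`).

A, B

A → match
B → match
C → no match
D → no match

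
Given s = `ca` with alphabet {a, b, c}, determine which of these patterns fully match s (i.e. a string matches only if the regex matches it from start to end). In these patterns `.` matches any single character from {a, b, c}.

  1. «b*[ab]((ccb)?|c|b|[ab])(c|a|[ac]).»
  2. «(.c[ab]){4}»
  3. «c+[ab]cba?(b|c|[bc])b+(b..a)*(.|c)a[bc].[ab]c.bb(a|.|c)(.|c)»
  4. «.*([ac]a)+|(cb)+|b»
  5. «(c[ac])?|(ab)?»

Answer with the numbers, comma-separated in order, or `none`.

4, 5

1 → no match
2 → no match
3 → no match
4 → match
5 → match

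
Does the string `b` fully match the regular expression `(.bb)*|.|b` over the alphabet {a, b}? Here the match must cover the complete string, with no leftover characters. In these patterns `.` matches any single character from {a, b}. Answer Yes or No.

Yes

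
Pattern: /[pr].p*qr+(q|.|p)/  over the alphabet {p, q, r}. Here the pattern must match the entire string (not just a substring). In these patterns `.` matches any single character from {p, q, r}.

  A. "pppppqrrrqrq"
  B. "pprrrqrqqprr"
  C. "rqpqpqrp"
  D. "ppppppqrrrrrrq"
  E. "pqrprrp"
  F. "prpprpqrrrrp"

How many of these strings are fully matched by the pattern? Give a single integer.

A → no match
B → no match
C → no match
D → match
E → no match
F → no match
Total matched: 1

1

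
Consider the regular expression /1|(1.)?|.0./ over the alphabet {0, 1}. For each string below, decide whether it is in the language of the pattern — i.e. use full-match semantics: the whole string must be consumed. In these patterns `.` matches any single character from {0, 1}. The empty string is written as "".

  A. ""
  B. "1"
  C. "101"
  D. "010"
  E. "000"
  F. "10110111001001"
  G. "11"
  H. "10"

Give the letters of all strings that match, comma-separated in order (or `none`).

A, B, C, E, G, H

A. "" → match
B. "1" → match
C. "101" → match
D. "010" → no match
E. "000" → match
F → no match
G. "11" → match
H. "10" → match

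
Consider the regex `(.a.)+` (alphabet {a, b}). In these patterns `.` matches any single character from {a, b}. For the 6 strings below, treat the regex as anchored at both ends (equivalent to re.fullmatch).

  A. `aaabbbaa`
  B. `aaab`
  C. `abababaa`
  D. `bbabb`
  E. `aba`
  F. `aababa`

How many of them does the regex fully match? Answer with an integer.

A. `aaabbbaa` → no match
B. `aaab` → no match
C. `abababaa` → no match
D. `bbabb` → no match
E. `aba` → no match
F. `aababa` → no match
Total matched: 0

0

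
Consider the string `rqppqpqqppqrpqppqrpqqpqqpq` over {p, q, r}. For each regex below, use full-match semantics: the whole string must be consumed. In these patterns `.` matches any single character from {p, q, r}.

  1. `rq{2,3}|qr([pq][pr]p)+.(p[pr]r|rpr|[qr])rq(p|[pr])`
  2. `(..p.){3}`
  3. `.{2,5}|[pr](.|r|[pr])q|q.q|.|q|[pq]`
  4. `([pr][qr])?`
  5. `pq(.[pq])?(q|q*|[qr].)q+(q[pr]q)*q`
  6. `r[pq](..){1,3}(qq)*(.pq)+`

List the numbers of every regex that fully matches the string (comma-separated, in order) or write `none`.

6

1 → no match
2 → no match
3 → no match
4 → no match
5 → no match — must start with `pq`
6 → match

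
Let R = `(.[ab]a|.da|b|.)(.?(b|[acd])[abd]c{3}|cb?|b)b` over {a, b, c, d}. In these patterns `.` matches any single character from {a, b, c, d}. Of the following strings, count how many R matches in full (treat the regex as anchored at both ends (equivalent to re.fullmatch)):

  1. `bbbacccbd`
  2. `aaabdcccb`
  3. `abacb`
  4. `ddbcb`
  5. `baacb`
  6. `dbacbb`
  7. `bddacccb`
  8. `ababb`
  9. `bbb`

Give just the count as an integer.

1 → no match — must end with `b`
2 → match
3 → match
4 → no match
5 → match
6 → match
7 → match
8 → match
9 → match
Total matched: 7

7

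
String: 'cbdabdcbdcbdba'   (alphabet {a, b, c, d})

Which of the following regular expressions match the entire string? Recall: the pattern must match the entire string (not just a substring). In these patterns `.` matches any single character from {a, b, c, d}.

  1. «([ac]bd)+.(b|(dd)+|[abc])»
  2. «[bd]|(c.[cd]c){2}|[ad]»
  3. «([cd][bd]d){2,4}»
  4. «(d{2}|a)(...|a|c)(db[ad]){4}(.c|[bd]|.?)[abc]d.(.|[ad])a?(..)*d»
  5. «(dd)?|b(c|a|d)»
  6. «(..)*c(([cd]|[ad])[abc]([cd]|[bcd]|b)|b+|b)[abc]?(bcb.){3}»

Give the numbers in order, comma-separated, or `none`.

1 → match
2 → no match
3 → no match — must end with 'd'
4 → no match — must end with 'd'
5 → no match
6 → no match

1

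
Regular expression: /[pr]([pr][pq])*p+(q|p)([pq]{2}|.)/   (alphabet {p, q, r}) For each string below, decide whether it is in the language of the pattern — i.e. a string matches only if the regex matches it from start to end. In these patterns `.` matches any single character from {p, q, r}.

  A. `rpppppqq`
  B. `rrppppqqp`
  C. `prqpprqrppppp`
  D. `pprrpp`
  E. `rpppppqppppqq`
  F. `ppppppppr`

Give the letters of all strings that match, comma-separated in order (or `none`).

A, B, C, E, F

A → match
B → match
C → match
D → no match
E → match
F → match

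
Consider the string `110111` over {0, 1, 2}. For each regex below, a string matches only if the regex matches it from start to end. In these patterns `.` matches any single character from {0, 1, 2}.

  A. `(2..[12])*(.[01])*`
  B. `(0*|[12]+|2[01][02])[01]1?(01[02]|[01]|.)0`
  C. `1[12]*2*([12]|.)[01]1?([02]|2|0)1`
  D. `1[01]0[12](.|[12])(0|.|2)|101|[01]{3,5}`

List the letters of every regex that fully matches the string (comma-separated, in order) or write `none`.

A, D

A → match
B → no match — must end with `0`
C → no match
D → match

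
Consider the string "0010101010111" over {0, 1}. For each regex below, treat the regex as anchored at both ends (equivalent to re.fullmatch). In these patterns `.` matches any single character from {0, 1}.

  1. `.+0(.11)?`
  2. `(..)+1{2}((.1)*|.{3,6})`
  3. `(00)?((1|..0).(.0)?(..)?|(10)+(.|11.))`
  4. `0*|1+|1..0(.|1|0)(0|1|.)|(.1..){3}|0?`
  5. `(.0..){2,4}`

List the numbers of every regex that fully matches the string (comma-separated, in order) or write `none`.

1 → match
2 → no match
3 → match
4 → no match
5 → no match

1, 3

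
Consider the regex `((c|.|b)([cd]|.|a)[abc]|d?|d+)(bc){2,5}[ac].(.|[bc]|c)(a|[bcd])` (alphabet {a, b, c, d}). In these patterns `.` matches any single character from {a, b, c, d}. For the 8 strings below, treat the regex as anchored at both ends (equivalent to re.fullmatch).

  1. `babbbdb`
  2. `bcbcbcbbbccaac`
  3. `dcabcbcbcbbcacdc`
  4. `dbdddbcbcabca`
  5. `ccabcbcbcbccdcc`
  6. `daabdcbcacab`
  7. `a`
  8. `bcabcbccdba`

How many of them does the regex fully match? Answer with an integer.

2

1 → no match
2 → no match
3 → no match
4 → no match
5 → match
6 → no match
7 → no match
8 → match
Total matched: 2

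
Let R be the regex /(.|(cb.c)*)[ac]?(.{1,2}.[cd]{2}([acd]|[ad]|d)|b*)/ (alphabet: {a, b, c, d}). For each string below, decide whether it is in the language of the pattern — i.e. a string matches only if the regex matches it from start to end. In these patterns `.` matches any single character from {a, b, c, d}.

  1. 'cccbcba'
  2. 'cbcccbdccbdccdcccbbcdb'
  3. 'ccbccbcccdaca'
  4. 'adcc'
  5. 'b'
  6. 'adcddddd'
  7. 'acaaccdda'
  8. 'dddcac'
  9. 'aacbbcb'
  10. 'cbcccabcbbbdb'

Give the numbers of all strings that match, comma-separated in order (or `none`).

5

1 → no match
2 → no match
3 → no match
4 → no match
5 → match
6 → no match
7 → no match
8 → no match
9 → no match
10 → no match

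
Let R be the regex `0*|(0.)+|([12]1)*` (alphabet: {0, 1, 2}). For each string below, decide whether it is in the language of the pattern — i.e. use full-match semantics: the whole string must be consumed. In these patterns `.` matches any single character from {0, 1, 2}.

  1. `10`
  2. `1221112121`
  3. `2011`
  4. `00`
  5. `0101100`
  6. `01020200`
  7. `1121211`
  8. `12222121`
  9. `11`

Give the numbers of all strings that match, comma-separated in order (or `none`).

1 → no match
2 → no match
3 → no match
4 → match
5 → no match
6 → match
7 → no match
8 → no match
9 → match

4, 6, 9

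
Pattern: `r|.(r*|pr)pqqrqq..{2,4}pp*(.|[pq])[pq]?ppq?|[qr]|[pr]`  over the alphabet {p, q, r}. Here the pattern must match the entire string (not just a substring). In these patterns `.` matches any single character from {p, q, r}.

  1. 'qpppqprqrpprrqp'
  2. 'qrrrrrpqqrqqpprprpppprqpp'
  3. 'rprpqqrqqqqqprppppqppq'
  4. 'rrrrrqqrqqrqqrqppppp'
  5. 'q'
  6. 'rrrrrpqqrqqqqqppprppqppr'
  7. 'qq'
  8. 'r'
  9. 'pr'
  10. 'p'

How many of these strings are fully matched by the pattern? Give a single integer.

5

1 → no match
2 → match
3 → match
4 → no match
5 → match
6 → no match
7 → no match
8 → match
9 → no match
10 → match
Total matched: 5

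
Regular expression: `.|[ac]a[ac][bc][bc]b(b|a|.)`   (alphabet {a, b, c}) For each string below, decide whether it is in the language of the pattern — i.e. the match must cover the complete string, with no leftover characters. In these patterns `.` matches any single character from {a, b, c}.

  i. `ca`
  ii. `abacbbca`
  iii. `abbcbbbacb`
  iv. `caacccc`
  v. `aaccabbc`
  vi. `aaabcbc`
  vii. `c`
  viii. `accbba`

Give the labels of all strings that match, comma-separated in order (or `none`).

vi, vii

i → no match
ii → no match
iii → no match
iv → no match
v → no match
vi → match
vii → match
viii → no match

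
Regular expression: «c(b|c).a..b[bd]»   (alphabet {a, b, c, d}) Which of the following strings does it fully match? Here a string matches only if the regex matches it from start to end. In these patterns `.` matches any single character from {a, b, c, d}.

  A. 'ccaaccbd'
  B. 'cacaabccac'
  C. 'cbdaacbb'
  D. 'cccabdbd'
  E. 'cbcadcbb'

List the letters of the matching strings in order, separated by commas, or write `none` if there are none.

A, C, D, E

A → match
B → no match
C → match
D → match
E → match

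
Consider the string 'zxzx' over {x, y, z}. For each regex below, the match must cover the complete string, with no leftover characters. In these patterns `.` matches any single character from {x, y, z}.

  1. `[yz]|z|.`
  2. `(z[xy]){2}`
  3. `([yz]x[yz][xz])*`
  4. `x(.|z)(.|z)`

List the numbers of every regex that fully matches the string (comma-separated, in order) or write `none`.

1 → no match
2 → match
3 → match
4 → no match — must start with 'x'

2, 3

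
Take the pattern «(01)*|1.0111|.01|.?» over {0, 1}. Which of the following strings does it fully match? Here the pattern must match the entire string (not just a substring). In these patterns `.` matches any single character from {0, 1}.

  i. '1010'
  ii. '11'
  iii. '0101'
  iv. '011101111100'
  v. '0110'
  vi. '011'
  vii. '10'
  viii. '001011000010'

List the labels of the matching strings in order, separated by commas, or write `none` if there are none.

i → no match
ii → no match
iii → match
iv → no match
v → no match
vi → no match
vii → no match
viii → no match

iii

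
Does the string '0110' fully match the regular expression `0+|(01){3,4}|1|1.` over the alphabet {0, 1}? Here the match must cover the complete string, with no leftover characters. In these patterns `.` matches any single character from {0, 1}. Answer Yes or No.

No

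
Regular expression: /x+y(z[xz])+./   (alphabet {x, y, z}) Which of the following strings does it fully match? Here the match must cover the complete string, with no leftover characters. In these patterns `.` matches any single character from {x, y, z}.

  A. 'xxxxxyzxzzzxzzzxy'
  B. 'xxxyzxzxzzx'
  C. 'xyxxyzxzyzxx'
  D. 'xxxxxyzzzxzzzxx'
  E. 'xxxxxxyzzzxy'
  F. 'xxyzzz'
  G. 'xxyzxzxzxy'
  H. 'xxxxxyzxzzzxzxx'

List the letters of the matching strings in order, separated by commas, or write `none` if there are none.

A, B, D, E, F, G, H

A → match
B → match
C → no match
D → match
E → match
F → match
G → match
H → match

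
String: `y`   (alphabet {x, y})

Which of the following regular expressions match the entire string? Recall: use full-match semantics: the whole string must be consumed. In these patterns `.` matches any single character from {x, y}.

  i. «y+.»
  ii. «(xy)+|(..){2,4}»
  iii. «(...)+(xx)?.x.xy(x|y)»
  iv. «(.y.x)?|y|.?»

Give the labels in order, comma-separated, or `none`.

i → no match
ii → no match
iii → no match
iv → match

iv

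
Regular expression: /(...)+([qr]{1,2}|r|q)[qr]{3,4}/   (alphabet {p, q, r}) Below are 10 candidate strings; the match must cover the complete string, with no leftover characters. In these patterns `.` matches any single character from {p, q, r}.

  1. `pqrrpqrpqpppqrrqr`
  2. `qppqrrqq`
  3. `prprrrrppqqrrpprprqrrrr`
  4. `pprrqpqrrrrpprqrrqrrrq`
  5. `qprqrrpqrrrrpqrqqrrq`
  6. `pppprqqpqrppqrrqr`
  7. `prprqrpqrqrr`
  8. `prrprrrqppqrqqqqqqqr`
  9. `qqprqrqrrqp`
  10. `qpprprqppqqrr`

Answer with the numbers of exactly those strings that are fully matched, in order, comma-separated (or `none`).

1, 2, 3, 4, 5, 6, 8, 10

1 → match
2. `qppqrrqq` → match
3 → match
4 → match
5 → match
6 → match
7. `prprqrpqrqrr` → no match
8 → match
9. `qqprqrqrrqp` → no match
10 → match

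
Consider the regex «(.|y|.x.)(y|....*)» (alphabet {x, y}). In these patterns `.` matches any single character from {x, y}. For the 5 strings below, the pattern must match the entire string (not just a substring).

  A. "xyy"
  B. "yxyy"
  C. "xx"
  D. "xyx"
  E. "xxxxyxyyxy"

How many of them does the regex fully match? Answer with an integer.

A → no match
B → match
C → no match
D → no match
E → match
Total matched: 2

2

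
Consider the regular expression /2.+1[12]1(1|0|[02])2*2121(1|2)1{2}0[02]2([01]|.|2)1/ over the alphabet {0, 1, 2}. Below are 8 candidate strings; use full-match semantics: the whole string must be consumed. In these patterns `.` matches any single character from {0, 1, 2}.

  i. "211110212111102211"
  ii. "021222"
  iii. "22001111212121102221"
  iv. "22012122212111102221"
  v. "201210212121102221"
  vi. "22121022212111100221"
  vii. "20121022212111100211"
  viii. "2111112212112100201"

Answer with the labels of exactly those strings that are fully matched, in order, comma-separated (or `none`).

i, iii, iv, v, vi, vii

i → match
ii → no match — must start with "2"
iii → match
iv → match
v → match
vi → match
vii → match
viii → no match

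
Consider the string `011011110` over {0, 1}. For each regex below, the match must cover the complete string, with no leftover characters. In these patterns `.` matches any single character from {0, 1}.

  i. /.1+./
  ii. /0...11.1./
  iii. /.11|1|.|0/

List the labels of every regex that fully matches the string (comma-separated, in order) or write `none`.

ii

i → no match
ii → match
iii → no match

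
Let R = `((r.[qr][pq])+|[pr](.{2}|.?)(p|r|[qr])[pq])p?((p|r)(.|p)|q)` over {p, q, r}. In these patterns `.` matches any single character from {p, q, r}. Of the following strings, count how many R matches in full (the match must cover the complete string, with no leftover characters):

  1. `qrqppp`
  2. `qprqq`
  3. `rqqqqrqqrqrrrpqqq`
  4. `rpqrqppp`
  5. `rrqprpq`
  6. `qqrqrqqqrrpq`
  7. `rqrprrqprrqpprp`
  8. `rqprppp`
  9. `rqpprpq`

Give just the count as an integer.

1. `qrqppp` → no match
2. `qprqq` → no match
3 → no match
4. `rpqrqppp` → match
5. `rrqprpq` → no match
6. `qqrqrqqqrrpq` → no match
7 → match
8. `rqprppp` → match
9. `rqpprpq` → no match
Total matched: 3

3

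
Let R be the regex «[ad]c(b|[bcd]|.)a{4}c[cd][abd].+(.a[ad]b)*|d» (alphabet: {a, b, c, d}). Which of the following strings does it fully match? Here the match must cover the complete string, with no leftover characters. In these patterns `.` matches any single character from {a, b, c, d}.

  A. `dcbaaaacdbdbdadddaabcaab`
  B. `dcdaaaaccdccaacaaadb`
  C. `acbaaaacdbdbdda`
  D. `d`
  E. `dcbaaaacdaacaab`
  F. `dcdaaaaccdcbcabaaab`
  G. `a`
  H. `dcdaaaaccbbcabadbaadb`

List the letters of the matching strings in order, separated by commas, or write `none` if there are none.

A → match
B → match
C → match
D. `d` → match
E → match
F → match
G. `a` → no match
H → match

A, B, C, D, E, F, H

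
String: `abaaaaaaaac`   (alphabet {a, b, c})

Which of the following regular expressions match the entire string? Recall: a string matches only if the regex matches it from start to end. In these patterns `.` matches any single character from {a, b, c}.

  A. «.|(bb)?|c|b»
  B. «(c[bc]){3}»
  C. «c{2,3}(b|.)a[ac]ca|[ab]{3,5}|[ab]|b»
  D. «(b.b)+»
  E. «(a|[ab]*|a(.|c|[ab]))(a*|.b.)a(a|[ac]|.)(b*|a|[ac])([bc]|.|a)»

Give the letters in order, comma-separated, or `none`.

A → no match
B → no match — must start with `c`
C → no match
D → no match — must start with `b`
E → match

E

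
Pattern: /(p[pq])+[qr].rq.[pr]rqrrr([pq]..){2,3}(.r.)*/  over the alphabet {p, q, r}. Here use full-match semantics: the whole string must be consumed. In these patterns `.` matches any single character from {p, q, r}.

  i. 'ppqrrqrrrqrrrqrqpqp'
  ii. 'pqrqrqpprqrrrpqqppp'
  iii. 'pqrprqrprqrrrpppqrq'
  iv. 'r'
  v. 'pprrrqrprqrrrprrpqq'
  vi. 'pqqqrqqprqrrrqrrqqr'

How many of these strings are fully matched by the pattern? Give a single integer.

i → match
ii → match
iii → match
iv. 'r' → no match — must start with 'p'
v → match
vi → match
Total matched: 5

5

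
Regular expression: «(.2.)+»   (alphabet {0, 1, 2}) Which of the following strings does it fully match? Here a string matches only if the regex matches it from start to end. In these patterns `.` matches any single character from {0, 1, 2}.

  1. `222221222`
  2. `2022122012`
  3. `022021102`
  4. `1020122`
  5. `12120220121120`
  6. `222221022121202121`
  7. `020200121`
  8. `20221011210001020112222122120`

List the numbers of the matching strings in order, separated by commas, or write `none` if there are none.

1

1. `222221222` → match
2. `2022122012` → no match
3. `022021102` → no match
4. `1020122` → no match
5 → no match
6 → no match
7. `020200121` → no match
8 → no match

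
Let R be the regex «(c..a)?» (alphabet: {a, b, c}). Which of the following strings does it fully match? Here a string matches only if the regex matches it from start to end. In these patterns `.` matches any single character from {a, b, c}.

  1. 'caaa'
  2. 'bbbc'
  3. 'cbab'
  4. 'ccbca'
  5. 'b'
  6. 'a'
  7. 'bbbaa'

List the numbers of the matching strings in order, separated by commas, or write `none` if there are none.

1

1 → match
2 → no match
3 → no match
4 → no match
5 → no match
6 → no match
7 → no match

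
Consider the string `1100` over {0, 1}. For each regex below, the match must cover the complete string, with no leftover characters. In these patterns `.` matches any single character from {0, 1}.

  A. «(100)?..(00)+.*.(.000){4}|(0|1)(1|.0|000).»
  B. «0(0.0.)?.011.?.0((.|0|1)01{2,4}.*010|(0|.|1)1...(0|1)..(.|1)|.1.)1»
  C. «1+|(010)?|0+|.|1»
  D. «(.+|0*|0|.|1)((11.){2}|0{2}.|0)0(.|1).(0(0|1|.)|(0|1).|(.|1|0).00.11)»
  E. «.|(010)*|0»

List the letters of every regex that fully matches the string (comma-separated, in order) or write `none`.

A → match
B → no match — must start with `0`
C → no match
D → no match
E → no match

A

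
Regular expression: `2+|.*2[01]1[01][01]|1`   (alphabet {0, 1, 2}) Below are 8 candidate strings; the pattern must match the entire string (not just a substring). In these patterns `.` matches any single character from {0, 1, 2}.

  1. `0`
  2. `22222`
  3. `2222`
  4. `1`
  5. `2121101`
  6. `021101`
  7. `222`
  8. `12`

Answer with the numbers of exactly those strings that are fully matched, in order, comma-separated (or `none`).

1 → no match
2 → match
3 → match
4 → match
5 → match
6 → match
7 → match
8 → no match

2, 3, 4, 5, 6, 7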